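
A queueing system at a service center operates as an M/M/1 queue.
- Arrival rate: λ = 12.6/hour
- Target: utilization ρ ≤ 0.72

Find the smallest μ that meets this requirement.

ρ = λ/μ, so μ = λ/ρ
μ ≥ 12.6/0.72 = 17.5000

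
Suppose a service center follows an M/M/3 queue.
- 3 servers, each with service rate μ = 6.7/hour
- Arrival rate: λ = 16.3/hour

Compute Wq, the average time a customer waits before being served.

Traffic intensity: ρ = λ/(cμ) = 16.3/(3×6.7) = 0.8109
Since ρ = 0.8109 < 1, system is stable.
Offered load a = λ/μ = cρ = 16.3/6.7 = 2.4328
P₀ = [ Σₙ₌₀^2 aⁿ/n! + a^3/(3!(1-ρ)) ]⁻¹
Σ = a^0/0! + a^1/1! + a^2/2! = 1.00000 + 2.43284 + 2.95935 = 6.3922
a^3/(3!(1-ρ)) = 14.3992/(6 × 0.189055) = 12.6940
P₀ = 1/(6.3922 + 12.6940) = 0.05239
Lq = P₀·a^3·ρ / (3!(1-ρ)²) = 0.052394 × 14.3992 × 0.81095 / (6 × 0.035742) = 2.8529
Wq = Lq/λ = 2.8529/16.3 = 0.1750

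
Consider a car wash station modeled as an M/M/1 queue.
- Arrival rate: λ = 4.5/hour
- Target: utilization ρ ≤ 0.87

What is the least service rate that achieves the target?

ρ = λ/μ, so μ = λ/ρ
μ ≥ 4.5/0.87 = 5.1724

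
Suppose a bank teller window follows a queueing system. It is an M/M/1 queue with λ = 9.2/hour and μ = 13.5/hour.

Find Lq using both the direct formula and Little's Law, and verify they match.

Method 1 (direct): Lq = λ²/(μ(μ-λ)) = 84.64/(13.5 × 4.30) = 1.4581

Method 2 (Little's Law):
W = 1/(μ-λ) = 1/4.30 = 0.232558
Wq = W - 1/μ = 0.232558 - 0.0740741 = 0.158484
Lq = λWq = 9.2 × 0.158484 = 1.4581 ✔ (matches Method 1)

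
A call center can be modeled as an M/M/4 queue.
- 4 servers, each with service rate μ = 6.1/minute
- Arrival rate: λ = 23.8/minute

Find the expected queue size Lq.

Traffic intensity: ρ = λ/(cμ) = 23.8/(4×6.1) = 0.9754
Since ρ = 0.9754 < 1, system is stable.
Offered load a = λ/μ = cρ = 23.8/6.1 = 3.9016
P₀ = [ Σₙ₌₀^3 aⁿ/n! + a^4/(4!(1-ρ)) ]⁻¹
Σ = a^0/0! + a^1/1! + a^2/2! + a^3/3! = 1.0000 + 3.9016 + 7.6114 + 9.8990 = 22.4120
a^4/(4!(1-ρ)) = 231.73332/(24 × 0.024590164) = 392.6592
P₀ = 1/(22.4120 + 392.6592) = 0.002409
Lq = P₀·a^4·ρ / (4!(1-ρ)²) = 0.00240922 × 231.7333 × 0.975410 / (24 × 0.000604676) = 37.5248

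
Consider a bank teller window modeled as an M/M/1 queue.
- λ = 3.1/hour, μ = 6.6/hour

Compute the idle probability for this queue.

ρ = λ/μ = 3.1/6.6 = 0.4697
P(0) = 1 - ρ = 1 - 0.4697 = 0.5303
The server is idle 53.03% of the time.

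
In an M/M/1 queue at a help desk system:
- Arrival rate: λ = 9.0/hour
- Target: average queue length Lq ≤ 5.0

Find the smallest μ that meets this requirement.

For M/M/1: Lq = λ²/(μ(μ-λ))
Need Lq ≤ 5.0, i.e. μ(μ-λ) ≥ λ²/5.0
μ² - 9.0μ - 81.00/5.0 ≥ 0  →  μ² - 9.0μ - 16.2000 ≥ 0
Quadratic formula (positive root): μ = [λ + √(λ² + 4×16.2000)]/2
Discriminant: 81.00 + 4×16.2000 = 145.8000, √145.8000 = 12.0748
μ ≥ (9.0 + 12.0748)/2 = 10.5374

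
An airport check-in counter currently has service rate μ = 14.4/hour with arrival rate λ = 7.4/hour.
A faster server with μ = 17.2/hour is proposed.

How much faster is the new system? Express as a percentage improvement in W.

System 1: ρ₁ = 7.4/14.4 = 0.5139, W₁ = 1/(14.4-7.4) = 0.14286
System 2: ρ₂ = 7.4/17.2 = 0.4302, W₂ = 1/(17.2-7.4) = 0.10204
Improvement: (W₁-W₂)/W₁ = (0.14286-0.10204)/0.14286 = 28.57%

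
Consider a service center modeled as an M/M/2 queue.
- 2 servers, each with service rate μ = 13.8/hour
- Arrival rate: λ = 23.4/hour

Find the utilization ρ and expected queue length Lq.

Traffic intensity: ρ = λ/(cμ) = 23.4/(2×13.8) = 0.8478
Since ρ = 0.8478 < 1, system is stable.
Offered load a = λ/μ = cρ = 23.4/13.8 = 1.6957
P₀ = [ Σₙ₌₀^1 aⁿ/n! + a^2/(2!(1-ρ)) ]⁻¹
Σ = a^0/0! + a^1/1! = 1.0000 + 1.6957 = 2.6957
a^2/(2!(1-ρ)) = 2.87524/(2 × 0.152174) = 9.4472
P₀ = 1/(2.6957 + 9.4472) = 0.08235
Lq = P₀·a^2·ρ / (2!(1-ρ)²) = 0.0823529 × 2.87524 × 0.847826 / (2 × 0.0231569) = 4.3346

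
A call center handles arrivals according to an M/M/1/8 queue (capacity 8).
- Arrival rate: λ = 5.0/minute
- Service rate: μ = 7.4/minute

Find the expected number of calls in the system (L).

ρ = λ/μ = 5.0/7.4 = 0.67568
P₀ = (1-ρ)/(1-ρ^(K+1)) = (1-0.67568)/(1-0.67568^9) = 0.3243/0.9706 = 0.3341
P_K = P₀×ρ^K = 0.33413 × 0.67568^8 = 0.33413 × 0.043444 = 0.01452
L = ρ[1 - (K+1)ρ^K + Kρ^(K+1)] / [(1-ρ)(1-ρ^(K+1))]
L = 0.67568 × (1 - 9×0.04344 + 8×0.02935) / ((1 - 0.67568) × (1 - 0.02935)) = 1.8112 calls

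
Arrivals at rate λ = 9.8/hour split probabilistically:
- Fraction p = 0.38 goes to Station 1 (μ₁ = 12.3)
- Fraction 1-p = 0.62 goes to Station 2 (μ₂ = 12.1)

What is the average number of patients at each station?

Effective rates: λ₁ = 9.8×0.38 = 3.724, λ₂ = 9.8×0.62 = 6.076
Station 1: ρ₁ = 3.724/12.3 = 0.30276, L₁ = ρ₁/(1-ρ₁) = 0.30276/(1-0.30276) = 0.4342
Station 2: ρ₂ = 6.076/12.1 = 0.50215, L₂ = ρ₂/(1-ρ₂) = 0.50215/(1-0.50215) = 1.0086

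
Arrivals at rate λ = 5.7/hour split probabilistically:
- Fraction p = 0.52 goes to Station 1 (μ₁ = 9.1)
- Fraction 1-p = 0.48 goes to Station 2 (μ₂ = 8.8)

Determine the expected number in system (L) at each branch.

Effective rates: λ₁ = 5.7×0.52 = 2.964, λ₂ = 5.7×0.48 = 2.736
Station 1: ρ₁ = 2.964/9.1 = 0.325714, L₁ = ρ₁/(1-ρ₁) = 0.325714/(1-0.325714) = 0.4831
Station 2: ρ₂ = 2.736/8.8 = 0.3109, L₂ = ρ₂/(1-ρ₂) = 0.3109/(1-0.3109) = 0.4512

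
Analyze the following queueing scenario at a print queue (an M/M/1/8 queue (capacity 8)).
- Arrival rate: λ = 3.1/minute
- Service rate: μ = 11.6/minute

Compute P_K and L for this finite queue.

ρ = λ/μ = 3.1/11.6 = 0.26724
P₀ = (1-ρ)/(1-ρ^(K+1)) = (1-0.26724)/(1-0.26724^9) = 0.7328/1.0000 = 0.7328
P_K = P₀×ρ^K = 0.7328 × 0.26724^8 = 0.7328 × 0.00002601 = 0.00001906
Blocking probability P_8 = 0.00001906 (0.001906%)
L = ρ[1 - (K+1)ρ^K + Kρ^(K+1)] / [(1-ρ)(1-ρ^(K+1))]
L = 0.26724 × (1 - 9×0.00002601 + 8×0.000006952) / ((1 - 0.26724) × (1 - 0.000006952)) = 0.3646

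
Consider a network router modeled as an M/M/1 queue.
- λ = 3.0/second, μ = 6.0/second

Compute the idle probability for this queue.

ρ = λ/μ = 3.0/6.0 = 0.5000
P(0) = 1 - ρ = 1 - 0.5000 = 0.5000
The server is idle 50.00% of the time.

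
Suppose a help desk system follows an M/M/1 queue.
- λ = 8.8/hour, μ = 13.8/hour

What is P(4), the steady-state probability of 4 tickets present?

ρ = λ/μ = 8.8/13.8 = 0.6377
P(n) = (1-ρ)ρⁿ
P(4) = (1-0.6377) × 0.6377^4
P(4) = 0.36230 × 0.16537
P(4) = 0.05991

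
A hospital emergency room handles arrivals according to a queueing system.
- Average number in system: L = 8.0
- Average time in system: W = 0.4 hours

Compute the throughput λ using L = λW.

Little's Law: L = λW, so λ = L/W
λ = 8.0/0.4 = 20.0000 patients/hour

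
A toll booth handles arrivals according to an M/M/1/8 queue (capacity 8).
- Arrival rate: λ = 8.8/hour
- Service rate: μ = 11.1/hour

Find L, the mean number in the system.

ρ = λ/μ = 8.8/11.1 = 0.79279
P₀ = (1-ρ)/(1-ρ^(K+1)) = (1-0.79279)/(1-0.79279^9) = 0.20721/0.87628 = 0.2365
P_K = P₀×ρ^K = 0.23646 × 0.79279^8 = 0.23646 × 0.15605 = 0.03690
L = ρ[1 - (K+1)ρ^K + Kρ^(K+1)] / [(1-ρ)(1-ρ^(K+1))]
L = 0.79279 × (1 - 9×0.156051 + 8×0.123715) / ((1 - 0.79279) × (1 - 0.123715)) = 2.5554 vehicles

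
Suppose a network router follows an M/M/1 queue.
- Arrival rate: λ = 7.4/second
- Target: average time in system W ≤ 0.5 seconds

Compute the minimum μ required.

For M/M/1: W = 1/(μ-λ)
Need W ≤ 0.5, so 1/(μ-λ) ≤ 0.5
μ - λ ≥ 1/0.5 = 2.0000
μ ≥ 7.4 + 2.0000 = 9.4000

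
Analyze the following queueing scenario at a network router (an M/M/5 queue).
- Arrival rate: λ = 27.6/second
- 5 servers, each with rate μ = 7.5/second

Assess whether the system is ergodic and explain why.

Stability requires ρ = λ/(cμ) < 1
ρ = 27.6/(5 × 7.5) = 27.6/37.50 = 0.7360
Since 0.7360 < 1, the system is STABLE.
The servers are busy 73.60% of the time.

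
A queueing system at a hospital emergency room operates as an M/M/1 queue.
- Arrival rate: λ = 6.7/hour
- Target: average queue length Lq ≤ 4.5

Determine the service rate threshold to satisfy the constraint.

For M/M/1: Lq = λ²/(μ(μ-λ))
Need Lq ≤ 4.5, i.e. μ(μ-λ) ≥ λ²/4.5
μ² - 6.7μ - 44.89/4.5 ≥ 0  →  μ² - 6.7μ - 9.97556 ≥ 0
Quadratic formula (positive root): μ = [λ + √(λ² + 4×9.97556)]/2
Discriminant: 44.89 + 4×9.97556 = 84.7922, √84.7922 = 9.20827
μ ≥ (6.7 + 9.20827)/2 = 7.9541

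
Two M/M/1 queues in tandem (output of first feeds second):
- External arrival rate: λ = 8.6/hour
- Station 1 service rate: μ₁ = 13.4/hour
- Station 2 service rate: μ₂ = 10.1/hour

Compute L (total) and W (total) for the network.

By Jackson's theorem, each station behaves as independent M/M/1.
Station 1: ρ₁ = 8.6/13.4 = 0.6418, L₁ = ρ₁/(1-ρ₁) = λ/(μ₁-λ) = 8.6/4.80 = 1.7917
Station 2: ρ₂ = 8.6/10.1 = 0.8515, L₂ = ρ₂/(1-ρ₂) = λ/(μ₂-λ) = 8.6/1.50 = 5.7333
Total: L = L₁ + L₂ = 1.7917 + 5.7333 = 7.5250
W = L/λ = 7.5250/8.6 = 0.8750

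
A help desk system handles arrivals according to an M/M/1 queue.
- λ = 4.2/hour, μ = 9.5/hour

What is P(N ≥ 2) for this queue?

ρ = λ/μ = 4.2/9.5 = 0.4421
P(N ≥ n) = ρⁿ
P(N ≥ 2) = 0.4421^2
P(N ≥ 2) = 0.1955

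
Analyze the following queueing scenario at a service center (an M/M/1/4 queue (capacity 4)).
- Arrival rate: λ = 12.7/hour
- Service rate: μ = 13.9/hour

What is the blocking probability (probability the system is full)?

ρ = λ/μ = 12.7/13.9 = 0.9137
P₀ = (1-ρ)/(1-ρ^(K+1)) = (1-0.9137)/(1-0.9137^5) = 0.08630/0.3632 = 0.2376
P_K = P₀×ρ^K = 0.2376 × 0.9137^4 = 0.2376 × 0.6970 = 0.1656
Blocking probability = 16.56%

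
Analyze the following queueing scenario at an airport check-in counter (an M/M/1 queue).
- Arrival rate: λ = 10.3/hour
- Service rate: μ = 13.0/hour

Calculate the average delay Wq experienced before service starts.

First, compute utilization: ρ = λ/μ = 10.3/13.0 = 0.7923
For M/M/1: Wq = λ/(μ(μ-λ))
Wq = 10.3/(13.0 × (13.0-10.3))
Wq = 10.3/(13.0 × 2.70)
Wq = 0.2934 hours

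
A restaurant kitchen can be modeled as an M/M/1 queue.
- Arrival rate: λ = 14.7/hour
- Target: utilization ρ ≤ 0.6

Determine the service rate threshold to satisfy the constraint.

ρ = λ/μ, so μ = λ/ρ
μ ≥ 14.7/0.6 = 24.5000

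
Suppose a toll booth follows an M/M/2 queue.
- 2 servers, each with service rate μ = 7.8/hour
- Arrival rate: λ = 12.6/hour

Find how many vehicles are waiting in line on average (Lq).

Traffic intensity: ρ = λ/(cμ) = 12.6/(2×7.8) = 0.8077
Since ρ = 0.8077 < 1, system is stable.
Offered load a = λ/μ = cρ = 12.6/7.8 = 1.6154
P₀ = [ Σₙ₌₀^1 aⁿ/n! + a^2/(2!(1-ρ)) ]⁻¹
Σ = a^0/0! + a^1/1! = 1.0000 + 1.6154 = 2.6154
a^2/(2!(1-ρ)) = 2.6095/(2 × 0.19231) = 6.7846
P₀ = 1/(2.6154 + 6.7846) = 0.1064
Lq = P₀·a^2·ρ / (2!(1-ρ)²) = 0.10638 × 2.6095 × 0.80769 / (2 × 0.036982) = 3.0314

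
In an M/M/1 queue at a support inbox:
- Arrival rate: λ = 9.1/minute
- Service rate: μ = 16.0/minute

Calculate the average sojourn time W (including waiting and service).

First, compute utilization: ρ = λ/μ = 9.1/16.0 = 0.5687
For M/M/1: W = 1/(μ-λ)
W = 1/(16.0-9.1) = 1/6.90
W = 0.1449 minutes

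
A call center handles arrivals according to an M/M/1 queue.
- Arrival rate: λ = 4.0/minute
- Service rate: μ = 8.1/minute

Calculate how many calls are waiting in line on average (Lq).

ρ = λ/μ = 4.0/8.1 = 0.4938
For M/M/1: Lq = λ²/(μ(μ-λ))
Lq = 16.00/(8.1 × 4.10)
Lq = 0.4818 calls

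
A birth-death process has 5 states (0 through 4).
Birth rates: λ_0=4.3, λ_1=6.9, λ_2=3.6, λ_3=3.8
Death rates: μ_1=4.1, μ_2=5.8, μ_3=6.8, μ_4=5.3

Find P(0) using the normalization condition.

Ratios P(n)/P(0) = (λ₀···λₙ₋₁)/(μ₁···μₙ):
P(1)/P(0) = (4.3)/(4.1) = 1.0488
P(2)/P(0) = (4.3×6.9)/(4.1×5.8) = 1.2477
P(3)/P(0) = (4.3×6.9×3.6)/(4.1×5.8×6.8) = 0.6605
P(4)/P(0) = (4.3×6.9×3.6×3.8)/(4.1×5.8×6.8×5.3) = 0.4736

Normalization: ∑ P(n) = 1
P(0) × (1.0000 + 1.0488 + 1.2477 + 0.6605 + 0.4736) = 1
P(0) × 4.4306 = 1
P(0) = 1/4.4306 = 0.2257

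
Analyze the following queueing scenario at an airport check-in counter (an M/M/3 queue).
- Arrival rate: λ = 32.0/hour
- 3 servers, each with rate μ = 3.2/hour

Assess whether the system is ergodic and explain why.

Stability requires ρ = λ/(cμ) < 1
ρ = 32.0/(3 × 3.2) = 32.0/9.60 = 3.3333
Since 3.3333 ≥ 1, the system is UNSTABLE.
Need c > λ/μ = 32.0/3.2 = 10.00.
Minimum servers needed: c = 11.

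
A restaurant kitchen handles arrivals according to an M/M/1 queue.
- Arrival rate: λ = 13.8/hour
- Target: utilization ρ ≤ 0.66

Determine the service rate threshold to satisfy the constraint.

ρ = λ/μ, so μ = λ/ρ
μ ≥ 13.8/0.66 = 20.9091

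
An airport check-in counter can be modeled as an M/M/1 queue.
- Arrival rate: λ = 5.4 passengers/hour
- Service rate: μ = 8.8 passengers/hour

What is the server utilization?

Server utilization: ρ = λ/μ
ρ = 5.4/8.8 = 0.6136
The server is busy 61.36% of the time.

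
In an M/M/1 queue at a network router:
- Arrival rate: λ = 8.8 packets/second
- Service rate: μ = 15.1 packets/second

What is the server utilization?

Server utilization: ρ = λ/μ
ρ = 8.8/15.1 = 0.5828
The server is busy 58.28% of the time.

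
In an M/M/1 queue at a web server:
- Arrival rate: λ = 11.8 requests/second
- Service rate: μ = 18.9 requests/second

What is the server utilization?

Server utilization: ρ = λ/μ
ρ = 11.8/18.9 = 0.6243
The server is busy 62.43% of the time.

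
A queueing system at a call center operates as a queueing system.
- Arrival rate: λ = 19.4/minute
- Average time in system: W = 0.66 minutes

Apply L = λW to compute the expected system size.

Little's Law: L = λW
L = 19.4 × 0.66 = 12.8040 calls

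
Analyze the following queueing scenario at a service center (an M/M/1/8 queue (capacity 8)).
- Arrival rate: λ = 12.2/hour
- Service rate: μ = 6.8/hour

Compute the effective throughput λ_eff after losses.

ρ = λ/μ = 12.2/6.8 = 1.7941
P₀ = (1-ρ)/(1-ρ^(K+1)) = (1-1.7941)/(1-1.7941^9) = -0.7941/-191.5838 = 0.004145
P_K = P₀×ρ^K = 0.004145 × 1.7941^8 = 0.004145 × 107.3429 = 0.4449
λ_eff = λ(1-P_K) = 12.2 × (1 - 0.444933) = 12.2 × 0.555067 = 6.7718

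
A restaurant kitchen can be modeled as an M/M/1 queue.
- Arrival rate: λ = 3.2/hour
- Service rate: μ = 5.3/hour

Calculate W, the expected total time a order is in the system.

First, compute utilization: ρ = λ/μ = 3.2/5.3 = 0.6038
For M/M/1: W = 1/(μ-λ)
W = 1/(5.3-3.2) = 1/2.10
W = 0.4762 hours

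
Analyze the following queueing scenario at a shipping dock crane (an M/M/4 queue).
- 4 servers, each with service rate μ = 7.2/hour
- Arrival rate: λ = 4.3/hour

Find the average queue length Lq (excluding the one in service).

Traffic intensity: ρ = λ/(cμ) = 4.3/(4×7.2) = 0.1493
Since ρ = 0.1493 < 1, system is stable.
Offered load a = λ/μ = cρ = 4.3/7.2 = 0.5972
P₀ = [ Σₙ₌₀^3 aⁿ/n! + a^4/(4!(1-ρ)) ]⁻¹
Σ = a^0/0! + a^1/1! + a^2/2! + a^3/3! = 1.0000 + 0.59722 + 0.17834 + 0.035502 = 1.8111
a^4/(4!(1-ρ)) = 0.12722/(24 × 0.85069) = 0.006231
P₀ = 1/(1.8111 + 0.006231) = 0.5503
Lq = P₀·a^4·ρ / (4!(1-ρ)²) = 0.55027 × 0.12722 × 0.14931 / (24 × 0.72368) = 0.0006018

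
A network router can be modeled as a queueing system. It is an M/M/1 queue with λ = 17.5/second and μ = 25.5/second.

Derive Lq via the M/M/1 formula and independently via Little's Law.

Method 1 (direct): Lq = λ²/(μ(μ-λ)) = 306.25/(25.5 × 8.00) = 1.5012

Method 2 (Little's Law):
W = 1/(μ-λ) = 1/8.00 = 0.12500
Wq = W - 1/μ = 0.12500 - 0.039216 = 0.085784
Lq = λWq = 17.5 × 0.085784 = 1.5012 ✔ (matches Method 1)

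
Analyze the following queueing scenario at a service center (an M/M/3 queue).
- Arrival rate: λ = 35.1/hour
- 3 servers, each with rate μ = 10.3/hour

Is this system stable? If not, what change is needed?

Stability requires ρ = λ/(cμ) < 1
ρ = 35.1/(3 × 10.3) = 35.1/30.90 = 1.1359
Since 1.1359 ≥ 1, the system is UNSTABLE.
Need c > λ/μ = 35.1/10.3 = 3.41.
Minimum servers needed: c = 4.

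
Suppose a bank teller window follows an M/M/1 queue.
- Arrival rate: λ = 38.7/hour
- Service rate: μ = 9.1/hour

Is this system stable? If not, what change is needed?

Stability requires ρ = λ/(cμ) < 1
ρ = 38.7/(1 × 9.1) = 38.7/9.10 = 4.2527
Since 4.2527 ≥ 1, the system is UNSTABLE.
Queue grows without bound. Need μ > λ = 38.7.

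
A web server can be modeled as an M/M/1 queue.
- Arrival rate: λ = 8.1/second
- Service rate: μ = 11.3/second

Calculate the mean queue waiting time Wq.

First, compute utilization: ρ = λ/μ = 8.1/11.3 = 0.7168
For M/M/1: Wq = λ/(μ(μ-λ))
Wq = 8.1/(11.3 × (11.3-8.1))
Wq = 8.1/(11.3 × 3.20)
Wq = 0.2240 seconds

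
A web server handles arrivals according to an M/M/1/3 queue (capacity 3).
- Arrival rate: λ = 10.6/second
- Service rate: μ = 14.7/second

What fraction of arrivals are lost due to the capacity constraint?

ρ = λ/μ = 10.6/14.7 = 0.7211
P₀ = (1-ρ)/(1-ρ^(K+1)) = (1-0.7211)/(1-0.7211^4) = 0.2789/0.7296 = 0.3823
P_K = P₀×ρ^K = 0.38226 × 0.7211^3 = 0.38226 × 0.37496 = 0.1433
Blocking probability = 14.33%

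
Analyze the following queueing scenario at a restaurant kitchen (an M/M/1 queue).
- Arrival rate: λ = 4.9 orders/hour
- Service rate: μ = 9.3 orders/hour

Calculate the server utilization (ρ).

Server utilization: ρ = λ/μ
ρ = 4.9/9.3 = 0.5269
The server is busy 52.69% of the time.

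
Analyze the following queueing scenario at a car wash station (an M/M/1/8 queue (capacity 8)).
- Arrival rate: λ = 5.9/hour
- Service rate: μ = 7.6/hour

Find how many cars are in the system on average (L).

ρ = λ/μ = 5.9/7.6 = 0.776316
P₀ = (1-ρ)/(1-ρ^(K+1)) = (1-0.776316)/(1-0.776316^9) = 0.2237/0.8976 = 0.2492
P_K = P₀×ρ^K = 0.2492 × 0.776316^8 = 0.2492 × 0.1319 = 0.03287
L = ρ[1 - (K+1)ρ^K + Kρ^(K+1)] / [(1-ρ)(1-ρ^(K+1))]
L = 0.776316 × (1 - 9×0.13192 + 8×0.10241) / ((1 - 0.776316) × (1 - 0.10241)) = 2.4437 cars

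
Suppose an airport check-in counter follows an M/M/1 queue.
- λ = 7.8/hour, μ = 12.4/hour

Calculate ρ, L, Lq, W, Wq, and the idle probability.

Step 1: ρ = λ/μ = 7.8/12.4 = 0.6290
Step 2: L = λ/(μ-λ) = 7.8/4.60 = 1.6957
Step 3: Lq = λ²/(μ(μ-λ)) = 60.84/(12.4×4.60) = 1.0666
Step 4: W = 1/(μ-λ) = 1/4.60 = 0.2174
Step 5: Wq = λ/(μ(μ-λ)) = 7.8/(12.4×4.60) = 0.1367
Step 6: P(0) = 1-ρ = 0.3710
Verify: L = λW = 7.8×0.2174 = 1.6957 ✔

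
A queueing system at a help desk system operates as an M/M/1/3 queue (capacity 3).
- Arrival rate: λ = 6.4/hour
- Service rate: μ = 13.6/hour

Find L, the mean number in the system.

ρ = λ/μ = 6.4/13.6 = 0.4706
P₀ = (1-ρ)/(1-ρ^(K+1)) = (1-0.4706)/(1-0.4706^4) = 0.5294/0.9510 = 0.5567
P_K = P₀×ρ^K = 0.55670 × 0.4706^3 = 0.55670 × 0.10422 = 0.05802
L = ρ[1 - (K+1)ρ^K + Kρ^(K+1)] / [(1-ρ)(1-ρ^(K+1))]
L = 0.4706 × (1 - 4×0.10422 + 3×0.049046) / ((1 - 0.4706) × (1 - 0.049046)) = 0.6826 tickets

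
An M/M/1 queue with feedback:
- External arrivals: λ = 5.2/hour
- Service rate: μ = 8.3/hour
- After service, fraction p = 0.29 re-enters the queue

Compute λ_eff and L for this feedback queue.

Effective arrival rate: λ_eff = λ/(1-p) = 5.2/(1-0.29) = 5.2/0.71 = 7.323944
ρ = λ_eff/μ = 7.323944/8.3 = 0.882403
L = ρ/(1-ρ) = 0.882403/(1-0.882403) = 7.5036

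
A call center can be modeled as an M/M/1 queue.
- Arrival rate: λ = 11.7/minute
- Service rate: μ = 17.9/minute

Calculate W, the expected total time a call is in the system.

First, compute utilization: ρ = λ/μ = 11.7/17.9 = 0.6536
For M/M/1: W = 1/(μ-λ)
W = 1/(17.9-11.7) = 1/6.20
W = 0.1613 minutes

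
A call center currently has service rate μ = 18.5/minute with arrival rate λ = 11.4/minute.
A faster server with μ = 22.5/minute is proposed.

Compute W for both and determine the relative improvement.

System 1: ρ₁ = 11.4/18.5 = 0.6162, W₁ = 1/(18.5-11.4) = 0.14085
System 2: ρ₂ = 11.4/22.5 = 0.5067, W₂ = 1/(22.5-11.4) = 0.090090
Improvement: (W₁-W₂)/W₁ = (0.14085-0.090090)/0.14085 = 36.04%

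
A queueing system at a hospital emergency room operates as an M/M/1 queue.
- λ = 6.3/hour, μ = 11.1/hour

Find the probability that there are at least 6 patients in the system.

ρ = λ/μ = 6.3/11.1 = 0.56757
P(N ≥ n) = ρⁿ
P(N ≥ 6) = 0.56757^6
P(N ≥ 6) = 0.03343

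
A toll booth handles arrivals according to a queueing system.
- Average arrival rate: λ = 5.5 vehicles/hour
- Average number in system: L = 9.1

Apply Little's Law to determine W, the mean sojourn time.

Little's Law: L = λW, so W = L/λ
W = 9.1/5.5 = 1.6545 hours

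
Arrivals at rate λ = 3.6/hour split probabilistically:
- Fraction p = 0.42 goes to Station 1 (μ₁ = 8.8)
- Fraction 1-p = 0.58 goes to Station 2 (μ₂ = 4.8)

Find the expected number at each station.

Effective rates: λ₁ = 3.6×0.42 = 1.512, λ₂ = 3.6×0.58 = 2.088
Station 1: ρ₁ = 1.512/8.8 = 0.17182, L₁ = ρ₁/(1-ρ₁) = 0.17182/(1-0.17182) = 0.2075
Station 2: ρ₂ = 2.088/4.8 = 0.4350, L₂ = ρ₂/(1-ρ₂) = 0.4350/(1-0.4350) = 0.7699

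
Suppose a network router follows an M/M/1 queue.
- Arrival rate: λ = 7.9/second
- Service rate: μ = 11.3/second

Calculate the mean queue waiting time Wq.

First, compute utilization: ρ = λ/μ = 7.9/11.3 = 0.6991
For M/M/1: Wq = λ/(μ(μ-λ))
Wq = 7.9/(11.3 × (11.3-7.9))
Wq = 7.9/(11.3 × 3.40)
Wq = 0.2056 seconds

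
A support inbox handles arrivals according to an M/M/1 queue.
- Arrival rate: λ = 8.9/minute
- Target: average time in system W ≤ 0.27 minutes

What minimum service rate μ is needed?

For M/M/1: W = 1/(μ-λ)
Need W ≤ 0.27, so 1/(μ-λ) ≤ 0.27
μ - λ ≥ 1/0.27 = 3.7037
μ ≥ 8.9 + 3.7037 = 12.6037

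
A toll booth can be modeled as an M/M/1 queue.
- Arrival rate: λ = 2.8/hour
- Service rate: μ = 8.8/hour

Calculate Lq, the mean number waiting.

ρ = λ/μ = 2.8/8.8 = 0.3182
For M/M/1: Lq = λ²/(μ(μ-λ))
Lq = 7.84/(8.8 × 6.00)
Lq = 0.1485 vehicles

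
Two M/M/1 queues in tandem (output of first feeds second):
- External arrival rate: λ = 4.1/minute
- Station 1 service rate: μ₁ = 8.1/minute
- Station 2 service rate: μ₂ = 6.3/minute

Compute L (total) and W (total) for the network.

By Jackson's theorem, each station behaves as independent M/M/1.
Station 1: ρ₁ = 4.1/8.1 = 0.5062, L₁ = ρ₁/(1-ρ₁) = λ/(μ₁-λ) = 4.1/4.00 = 1.0250
Station 2: ρ₂ = 4.1/6.3 = 0.6508, L₂ = ρ₂/(1-ρ₂) = λ/(μ₂-λ) = 4.1/2.20 = 1.8636
Total: L = L₁ + L₂ = 1.0250 + 1.8636 = 2.8886
W = L/λ = 2.8886/4.1 = 0.7045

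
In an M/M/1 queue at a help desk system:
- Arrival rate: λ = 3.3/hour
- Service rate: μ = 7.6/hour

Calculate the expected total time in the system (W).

First, compute utilization: ρ = λ/μ = 3.3/7.6 = 0.4342
For M/M/1: W = 1/(μ-λ)
W = 1/(7.6-3.3) = 1/4.30
W = 0.2326 hours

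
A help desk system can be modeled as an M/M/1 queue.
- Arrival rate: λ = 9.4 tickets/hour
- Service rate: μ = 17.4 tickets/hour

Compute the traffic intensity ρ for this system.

Server utilization: ρ = λ/μ
ρ = 9.4/17.4 = 0.5402
The server is busy 54.02% of the time.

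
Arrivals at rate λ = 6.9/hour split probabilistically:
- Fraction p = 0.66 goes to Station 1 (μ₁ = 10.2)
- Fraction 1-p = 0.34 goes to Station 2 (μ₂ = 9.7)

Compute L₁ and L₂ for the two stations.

Effective rates: λ₁ = 6.9×0.66 = 4.554, λ₂ = 6.9×0.34 = 2.346
Station 1: ρ₁ = 4.554/10.2 = 0.44647, L₁ = ρ₁/(1-ρ₁) = 0.44647/(1-0.44647) = 0.8066
Station 2: ρ₂ = 2.346/9.7 = 0.24186, L₂ = ρ₂/(1-ρ₂) = 0.24186/(1-0.24186) = 0.3190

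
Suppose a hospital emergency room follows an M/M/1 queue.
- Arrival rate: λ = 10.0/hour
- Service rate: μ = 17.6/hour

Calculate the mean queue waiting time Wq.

First, compute utilization: ρ = λ/μ = 10.0/17.6 = 0.5682
For M/M/1: Wq = λ/(μ(μ-λ))
Wq = 10.0/(17.6 × (17.6-10.0))
Wq = 10.0/(17.6 × 7.60)
Wq = 0.07476 hours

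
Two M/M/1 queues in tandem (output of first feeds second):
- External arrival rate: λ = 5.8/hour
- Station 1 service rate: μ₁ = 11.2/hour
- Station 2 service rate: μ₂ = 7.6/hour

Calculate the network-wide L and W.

By Jackson's theorem, each station behaves as independent M/M/1.
Station 1: ρ₁ = 5.8/11.2 = 0.5179, L₁ = ρ₁/(1-ρ₁) = λ/(μ₁-λ) = 5.8/5.40 = 1.0741
Station 2: ρ₂ = 5.8/7.6 = 0.7632, L₂ = ρ₂/(1-ρ₂) = λ/(μ₂-λ) = 5.8/1.80 = 3.2222
Total: L = L₁ + L₂ = 1.0741 + 3.2222 = 4.2963
W = L/λ = 4.2963/5.8 = 0.7407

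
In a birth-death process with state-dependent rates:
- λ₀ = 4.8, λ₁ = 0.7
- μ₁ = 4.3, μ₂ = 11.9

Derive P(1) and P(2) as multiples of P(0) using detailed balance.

Balance equations:
State 0: λ₀P₀ = μ₁P₁ → P₁ = (λ₀/μ₁)P₀ = (4.8/4.3)P₀ = 1.1163P₀
State 1: P₂ = (λ₀λ₁)/(μ₁μ₂)P₀ = (4.8×0.7)/(4.3×11.9)P₀ = 0.06566P₀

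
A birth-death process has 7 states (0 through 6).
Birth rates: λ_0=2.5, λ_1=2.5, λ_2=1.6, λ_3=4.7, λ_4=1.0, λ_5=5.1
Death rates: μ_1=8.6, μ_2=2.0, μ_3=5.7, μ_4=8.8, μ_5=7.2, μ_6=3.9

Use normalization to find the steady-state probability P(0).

Ratios P(n)/P(0) = (λ₀···λₙ₋₁)/(μ₁···μₙ):
P(1)/P(0) = (2.5)/(8.6) = 0.2907
P(2)/P(0) = (2.5×2.5)/(8.6×2.0) = 0.3634
P(3)/P(0) = (2.5×2.5×1.6)/(8.6×2.0×5.7) = 0.1020
P(4)/P(0) = (2.5×2.5×1.6×4.7)/(8.6×2.0×5.7×8.8) = 0.05448
P(5)/P(0) = (2.5×2.5×1.6×4.7×1.0)/(8.6×2.0×5.7×8.8×7.2) = 0.007566
P(6)/P(0) = (2.5×2.5×1.6×4.7×1.0×5.1)/(8.6×2.0×5.7×8.8×7.2×3.9) = 0.009894

Normalization: ∑ P(n) = 1
P(0) × (1.0000 + 0.2907 + 0.3634 + 0.1020 + 0.05448 + 0.007566 + 0.009894) = 1
P(0) × 1.8280 = 1
P(0) = 1/1.8280 = 0.5470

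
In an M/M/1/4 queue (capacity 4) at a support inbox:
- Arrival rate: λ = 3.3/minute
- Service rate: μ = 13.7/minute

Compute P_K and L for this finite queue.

ρ = λ/μ = 3.3/13.7 = 0.2408759
P₀ = (1-ρ)/(1-ρ^(K+1)) = (1-0.2408759)/(1-0.2408759^5) = 0.7591/0.9992 = 0.7597
P_K = P₀×ρ^K = 0.75974 × 0.2408759^4 = 0.75974 × 0.0033665 = 0.002558
Blocking probability P_4 = 0.002558 (0.26%)
L = ρ[1 - (K+1)ρ^K + Kρ^(K+1)] / [(1-ρ)(1-ρ^(K+1))]
L = 0.2408759 × (1 - 5×0.0033665 + 4×0.00081090) / ((1 - 0.2408759) × (1 - 0.00081090)) = 0.3132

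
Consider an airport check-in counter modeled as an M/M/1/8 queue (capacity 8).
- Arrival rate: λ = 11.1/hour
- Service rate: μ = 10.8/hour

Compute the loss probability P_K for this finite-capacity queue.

ρ = λ/μ = 11.1/10.8 = 1.02778
P₀ = (1-ρ)/(1-ρ^(K+1)) = (1-1.02778)/(1-1.02778^9) = -0.027780/-0.27968 = 0.09933
P_K = P₀×ρ^K = 0.09933 × 1.02778^8 = 0.09933 × 1.2451 = 0.1237
Blocking probability = 12.37%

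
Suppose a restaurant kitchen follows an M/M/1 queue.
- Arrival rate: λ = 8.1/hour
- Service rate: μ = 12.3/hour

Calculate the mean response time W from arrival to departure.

First, compute utilization: ρ = λ/μ = 8.1/12.3 = 0.6585
For M/M/1: W = 1/(μ-λ)
W = 1/(12.3-8.1) = 1/4.20
W = 0.2381 hours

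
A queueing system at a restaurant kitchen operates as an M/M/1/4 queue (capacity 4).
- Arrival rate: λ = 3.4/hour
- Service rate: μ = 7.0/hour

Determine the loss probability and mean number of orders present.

ρ = λ/μ = 3.4/7.0 = 0.4857
P₀ = (1-ρ)/(1-ρ^(K+1)) = (1-0.4857)/(1-0.4857^5) = 0.5143/0.9730 = 0.5286
P_K = P₀×ρ^K = 0.5286 × 0.4857^4 = 0.5286 × 0.05565 = 0.02942
Blocking probability P_4 = 0.02942 (2.94%)
L = ρ[1 - (K+1)ρ^K + Kρ^(K+1)] / [(1-ρ)(1-ρ^(K+1))]
L = 0.4857 × (1 - 5×0.05565 + 4×0.02703) / ((1 - 0.4857) × (1 - 0.02703)) = 0.8055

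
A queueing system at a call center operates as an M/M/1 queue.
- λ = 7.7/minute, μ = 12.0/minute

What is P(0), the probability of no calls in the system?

ρ = λ/μ = 7.7/12.0 = 0.6417
P(0) = 1 - ρ = 1 - 0.6417 = 0.3583
The server is idle 35.83% of the time.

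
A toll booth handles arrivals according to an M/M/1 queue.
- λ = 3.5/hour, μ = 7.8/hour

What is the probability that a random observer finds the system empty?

ρ = λ/μ = 3.5/7.8 = 0.4487
P(0) = 1 - ρ = 1 - 0.4487 = 0.5513
The server is idle 55.13% of the time.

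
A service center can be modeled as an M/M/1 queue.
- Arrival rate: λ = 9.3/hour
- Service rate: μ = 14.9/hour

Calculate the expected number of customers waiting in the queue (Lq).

ρ = λ/μ = 9.3/14.9 = 0.6242
For M/M/1: Lq = λ²/(μ(μ-λ))
Lq = 86.49/(14.9 × 5.60)
Lq = 1.0366 customers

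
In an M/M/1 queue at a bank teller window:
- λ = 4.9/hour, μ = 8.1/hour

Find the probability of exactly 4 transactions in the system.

ρ = λ/μ = 4.9/8.1 = 0.60494
P(n) = (1-ρ)ρⁿ
P(4) = (1-0.60494) × 0.60494^4
P(4) = 0.39506 × 0.13392
P(4) = 0.05291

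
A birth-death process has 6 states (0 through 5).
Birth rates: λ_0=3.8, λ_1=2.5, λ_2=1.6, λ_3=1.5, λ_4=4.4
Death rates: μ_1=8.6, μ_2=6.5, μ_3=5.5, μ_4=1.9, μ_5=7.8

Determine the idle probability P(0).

Ratios P(n)/P(0) = (λ₀···λₙ₋₁)/(μ₁···μₙ):
P(1)/P(0) = (3.8)/(8.6) = 0.4419
P(2)/P(0) = (3.8×2.5)/(8.6×6.5) = 0.1699
P(3)/P(0) = (3.8×2.5×1.6)/(8.6×6.5×5.5) = 0.04944
P(4)/P(0) = (3.8×2.5×1.6×1.5)/(8.6×6.5×5.5×1.9) = 0.03903
P(5)/P(0) = (3.8×2.5×1.6×1.5×4.4)/(8.6×6.5×5.5×1.9×7.8) = 0.02202

Normalization: ∑ P(n) = 1
P(0) × (1.0000 + 0.4419 + 0.1699 + 0.04944 + 0.03903 + 0.02202) = 1
P(0) × 1.7223 = 1
P(0) = 1/1.7223 = 0.5806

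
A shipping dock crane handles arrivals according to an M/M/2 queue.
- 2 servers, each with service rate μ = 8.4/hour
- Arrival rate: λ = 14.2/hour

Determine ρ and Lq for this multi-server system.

Traffic intensity: ρ = λ/(cμ) = 14.2/(2×8.4) = 0.8452
Since ρ = 0.8452 < 1, system is stable.
Offered load a = λ/μ = cρ = 14.2/8.4 = 1.6905
P₀ = [ Σₙ₌₀^1 aⁿ/n! + a^2/(2!(1-ρ)) ]⁻¹
Σ = a^0/0! + a^1/1! = 1.0000 + 1.6905 = 2.6905
a^2/(2!(1-ρ)) = 2.85771/(2 × 0.154762) = 9.2326
P₀ = 1/(2.6905 + 9.2326) = 0.08387
Lq = P₀·a^2·ρ / (2!(1-ρ)²) = 0.08387 × 2.8577 × 0.8452 / (2 × 0.02395) = 4.2291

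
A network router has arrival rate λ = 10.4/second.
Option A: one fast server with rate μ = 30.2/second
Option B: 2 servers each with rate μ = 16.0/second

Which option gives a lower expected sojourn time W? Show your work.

Option A: single server μ = 30.2 (M/M/1)
  ρ_A = 10.4/30.2 = 0.3444
  W_A = 1/(μ-λ) = 1/(30.2-10.4) = 1/19.80 = 0.05051

Option B: 2 servers μ = 16.0 (M/M/2)
  ρ_B = λ/(cμ) = 10.4/(2×16.0) = 0.3250
  Offered load a = λ/μ = cρ = 10.4/16.0 = 0.6500
  P₀ = [ Σₙ₌₀^1 aⁿ/n! + a^2/(2!(1-ρ)) ]⁻¹
  Σ = a^0/0! + a^1/1! = 1.0000 + 0.6500 = 1.6500
  a^2/(2!(1-ρ)) = 0.4225/(2 × 0.6750) = 0.3130
  P₀ = 1/(1.6500 + 0.3130) = 0.5094
  Lq = P₀·a^2·ρ / (2!(1-ρ)²) = 0.5094 × 0.4225 × 0.3250 / (2 × 0.4556) = 0.07676
  Wq_B = Lq/λ = 0.07676/10.4 = 0.007381
  W_B = Wq_B + 1/μ = 0.007381 + 0.06250 = 0.06988

Since W_A = 0.05051 < W_B = 0.06988, Option A (single fast server) has the shorter time in system.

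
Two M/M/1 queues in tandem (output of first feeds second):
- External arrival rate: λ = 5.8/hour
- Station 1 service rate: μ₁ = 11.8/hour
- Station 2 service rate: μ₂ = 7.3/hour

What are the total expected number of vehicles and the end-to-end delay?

By Jackson's theorem, each station behaves as independent M/M/1.
Station 1: ρ₁ = 5.8/11.8 = 0.4915, L₁ = ρ₁/(1-ρ₁) = λ/(μ₁-λ) = 5.8/6.00 = 0.966667
Station 2: ρ₂ = 5.8/7.3 = 0.7945, L₂ = ρ₂/(1-ρ₂) = λ/(μ₂-λ) = 5.8/1.50 = 3.86667
Total: L = L₁ + L₂ = 0.966667 + 3.86667 = 4.8333
W = L/λ = 4.8333/5.8 = 0.8333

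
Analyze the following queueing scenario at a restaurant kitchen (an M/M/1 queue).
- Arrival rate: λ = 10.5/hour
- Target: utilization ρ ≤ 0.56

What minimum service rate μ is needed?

ρ = λ/μ, so μ = λ/ρ
μ ≥ 10.5/0.56 = 18.7500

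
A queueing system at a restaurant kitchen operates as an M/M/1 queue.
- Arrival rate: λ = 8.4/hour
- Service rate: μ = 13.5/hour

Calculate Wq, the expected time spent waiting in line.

First, compute utilization: ρ = λ/μ = 8.4/13.5 = 0.6222
For M/M/1: Wq = λ/(μ(μ-λ))
Wq = 8.4/(13.5 × (13.5-8.4))
Wq = 8.4/(13.5 × 5.10)
Wq = 0.1220 hours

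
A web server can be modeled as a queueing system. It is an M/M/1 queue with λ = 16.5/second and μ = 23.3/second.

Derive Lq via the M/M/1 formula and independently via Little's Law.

Method 1 (direct): Lq = λ²/(μ(μ-λ)) = 272.25/(23.3 × 6.80) = 1.7183

Method 2 (Little's Law):
W = 1/(μ-λ) = 1/6.80 = 0.14706
Wq = W - 1/μ = 0.14706 - 0.042918 = 0.10414
Lq = λWq = 16.5 × 0.10414 = 1.7183 ✔ (matches Method 1)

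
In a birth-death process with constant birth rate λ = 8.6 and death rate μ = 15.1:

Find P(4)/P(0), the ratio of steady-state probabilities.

For constant rates: P(n)/P(0) = (λ/μ)^n
P(4)/P(0) = (8.6/15.1)^4 = 0.5695^4 = 0.1052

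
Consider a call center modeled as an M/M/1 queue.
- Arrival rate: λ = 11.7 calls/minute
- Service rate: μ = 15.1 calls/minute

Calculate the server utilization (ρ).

Server utilization: ρ = λ/μ
ρ = 11.7/15.1 = 0.7748
The server is busy 77.48% of the time.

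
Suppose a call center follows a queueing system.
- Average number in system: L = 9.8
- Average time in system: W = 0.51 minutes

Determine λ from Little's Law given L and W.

Little's Law: L = λW, so λ = L/W
λ = 9.8/0.51 = 19.2157 calls/minute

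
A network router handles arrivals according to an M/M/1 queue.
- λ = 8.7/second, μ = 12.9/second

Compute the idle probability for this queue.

ρ = λ/μ = 8.7/12.9 = 0.6744
P(0) = 1 - ρ = 1 - 0.6744 = 0.3256
The server is idle 32.56% of the time.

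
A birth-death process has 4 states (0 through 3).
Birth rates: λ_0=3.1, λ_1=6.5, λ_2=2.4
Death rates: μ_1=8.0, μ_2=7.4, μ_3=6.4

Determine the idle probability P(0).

Ratios P(n)/P(0) = (λ₀···λₙ₋₁)/(μ₁···μₙ):
P(1)/P(0) = (3.1)/(8.0) = 0.3875
P(2)/P(0) = (3.1×6.5)/(8.0×7.4) = 0.3404
P(3)/P(0) = (3.1×6.5×2.4)/(8.0×7.4×6.4) = 0.1276

Normalization: ∑ P(n) = 1
P(0) × (1.0000 + 0.3875 + 0.3404 + 0.1276) = 1
P(0) × 1.8555 = 1
P(0) = 1/1.8555 = 0.5389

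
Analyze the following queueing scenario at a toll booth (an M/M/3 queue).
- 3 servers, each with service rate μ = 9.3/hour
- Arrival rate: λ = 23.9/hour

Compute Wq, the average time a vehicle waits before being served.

Traffic intensity: ρ = λ/(cμ) = 23.9/(3×9.3) = 0.8566
Since ρ = 0.8566 < 1, system is stable.
Offered load a = λ/μ = cρ = 23.9/9.3 = 2.5699
P₀ = [ Σₙ₌₀^2 aⁿ/n! + a^3/(3!(1-ρ)) ]⁻¹
Σ = a^0/0! + a^1/1! + a^2/2! = 1.0000 + 2.5699 + 3.3022 = 6.8721
a^3/(3!(1-ρ)) = 16.97246/(6 × 0.1433692) = 19.7305
P₀ = 1/(6.8721 + 19.7305) = 0.03759
Lq = P₀·a^3·ρ / (3!(1-ρ)²) = 0.0375904 × 16.9725 × 0.856631 / (6 × 0.0205547) = 4.4315
Wq = Lq/λ = 4.4315/23.9 = 0.1854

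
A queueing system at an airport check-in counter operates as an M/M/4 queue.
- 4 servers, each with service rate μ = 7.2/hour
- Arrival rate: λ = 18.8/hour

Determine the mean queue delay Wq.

Traffic intensity: ρ = λ/(cμ) = 18.8/(4×7.2) = 0.6528
Since ρ = 0.6528 < 1, system is stable.
Offered load a = λ/μ = cρ = 18.8/7.2 = 2.6111
P₀ = [ Σₙ₌₀^3 aⁿ/n! + a^4/(4!(1-ρ)) ]⁻¹
Σ = a^0/0! + a^1/1! + a^2/2! + a^3/3! = 1.0000 + 2.6111 + 3.4090 + 2.9670 = 9.9871
a^4/(4!(1-ρ)) = 46.4838/(24 × 0.34722) = 5.5781
P₀ = 1/(9.9871 + 5.5781) = 0.06425
Lq = P₀·a^4·ρ / (4!(1-ρ)²) = 0.0642460 × 46.4838 × 0.652778 / (24 × 0.120563) = 0.6737
Wq = Lq/λ = 0.6737/18.8 = 0.03584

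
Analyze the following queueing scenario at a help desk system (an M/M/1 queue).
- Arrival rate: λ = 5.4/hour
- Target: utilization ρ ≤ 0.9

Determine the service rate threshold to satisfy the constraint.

ρ = λ/μ, so μ = λ/ρ
μ ≥ 5.4/0.9 = 6.0000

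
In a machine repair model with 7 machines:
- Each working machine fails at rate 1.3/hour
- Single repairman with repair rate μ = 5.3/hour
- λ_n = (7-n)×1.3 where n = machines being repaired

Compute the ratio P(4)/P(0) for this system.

P(4)/P(0) = ∏_{i=0}^{4-1} λ_i/μ_{i+1}
= (7-0)×1.3/5.3 × (7-1)×1.3/5.3 × (7-2)×1.3/5.3 × (7-3)×1.3/5.3
= 3.0405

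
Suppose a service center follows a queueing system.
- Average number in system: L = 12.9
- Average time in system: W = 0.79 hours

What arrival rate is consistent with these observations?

Little's Law: L = λW, so λ = L/W
λ = 12.9/0.79 = 16.3291 customers/hour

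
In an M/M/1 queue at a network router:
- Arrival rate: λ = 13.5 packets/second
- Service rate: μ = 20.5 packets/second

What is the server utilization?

Server utilization: ρ = λ/μ
ρ = 13.5/20.5 = 0.6585
The server is busy 65.85% of the time.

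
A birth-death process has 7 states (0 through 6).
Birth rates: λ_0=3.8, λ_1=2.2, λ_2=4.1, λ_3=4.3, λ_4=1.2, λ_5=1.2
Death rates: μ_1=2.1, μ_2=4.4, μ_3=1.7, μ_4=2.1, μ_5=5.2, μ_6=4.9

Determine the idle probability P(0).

Ratios P(n)/P(0) = (λ₀···λₙ₋₁)/(μ₁···μₙ):
P(1)/P(0) = (3.8)/(2.1) = 1.80952
P(2)/P(0) = (3.8×2.2)/(2.1×4.4) = 0.904762
P(3)/P(0) = (3.8×2.2×4.1)/(2.1×4.4×1.7) = 2.18207
P(4)/P(0) = (3.8×2.2×4.1×4.3)/(2.1×4.4×1.7×2.1) = 4.46805
P(5)/P(0) = (3.8×2.2×4.1×4.3×1.2)/(2.1×4.4×1.7×2.1×5.2) = 1.03109
P(6)/P(0) = (3.8×2.2×4.1×4.3×1.2×1.2)/(2.1×4.4×1.7×2.1×5.2×4.9) = 0.252512

Normalization: ∑ P(n) = 1
P(0) × (1.00000 + 1.80952 + 0.904762 + 2.18207 + 4.46805 + 1.03109 + 0.252512) = 1
P(0) × 11.6480 = 1
P(0) = 1/11.6480 = 0.08585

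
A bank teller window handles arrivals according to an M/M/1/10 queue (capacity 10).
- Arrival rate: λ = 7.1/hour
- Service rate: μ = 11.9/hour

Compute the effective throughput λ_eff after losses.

ρ = λ/μ = 7.1/11.9 = 0.59664
P₀ = (1-ρ)/(1-ρ^(K+1)) = (1-0.59664)/(1-0.59664^11) = 0.40336/0.99659 = 0.4047
P_K = P₀×ρ^K = 0.40474 × 0.59664^10 = 0.40474 × 0.0057164 = 0.002314
λ_eff = λ(1-P_K) = 7.1 × (1 - 0.002314) = 7.1 × 0.99769 = 7.0836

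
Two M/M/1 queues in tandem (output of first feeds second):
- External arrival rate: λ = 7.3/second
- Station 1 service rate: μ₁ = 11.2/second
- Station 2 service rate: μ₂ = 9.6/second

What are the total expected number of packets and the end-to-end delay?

By Jackson's theorem, each station behaves as independent M/M/1.
Station 1: ρ₁ = 7.3/11.2 = 0.6518, L₁ = ρ₁/(1-ρ₁) = λ/(μ₁-λ) = 7.3/3.90 = 1.8718
Station 2: ρ₂ = 7.3/9.6 = 0.7604, L₂ = ρ₂/(1-ρ₂) = λ/(μ₂-λ) = 7.3/2.30 = 3.1739
Total: L = L₁ + L₂ = 1.8718 + 3.1739 = 5.0457
W = L/λ = 5.0457/7.3 = 0.6912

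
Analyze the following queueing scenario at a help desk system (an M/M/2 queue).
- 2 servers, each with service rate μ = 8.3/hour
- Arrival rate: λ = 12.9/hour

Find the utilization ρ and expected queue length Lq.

Traffic intensity: ρ = λ/(cμ) = 12.9/(2×8.3) = 0.7771
Since ρ = 0.7771 < 1, system is stable.
Offered load a = λ/μ = cρ = 12.9/8.3 = 1.5542
P₀ = [ Σₙ₌₀^1 aⁿ/n! + a^2/(2!(1-ρ)) ]⁻¹
Σ = a^0/0! + a^1/1! = 1.0000 + 1.5542 = 2.5542
a^2/(2!(1-ρ)) = 2.4156/(2 × 0.22289) = 5.4188
P₀ = 1/(2.5542 + 5.4188) = 0.1254
Lq = P₀·a^2·ρ / (2!(1-ρ)²) = 0.125424 × 2.41559 × 0.777108 / (2 × 0.0496807) = 2.3696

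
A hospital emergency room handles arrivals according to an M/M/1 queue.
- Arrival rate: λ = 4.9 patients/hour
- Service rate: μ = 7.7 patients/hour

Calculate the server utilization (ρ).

Server utilization: ρ = λ/μ
ρ = 4.9/7.7 = 0.6364
The server is busy 63.64% of the time.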